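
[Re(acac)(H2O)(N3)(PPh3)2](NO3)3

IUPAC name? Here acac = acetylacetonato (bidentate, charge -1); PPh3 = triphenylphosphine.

The 3 nitrate counter-ions carry a total charge of -3, so each complex ion is 3+.
Ligand charges: 1×azido (-1 each), 1×aqua (neutral), 1×acetylacetonato (-1 each), 2×triphenylphosphine (neutral); total -2. So Re + (-2) = 3+, giving Re = +5.
Ligands are named alphabetically: acetylacetonato before aqua before azido before triphenylphosphine.

(acetylacetonato)aquaazidobis(triphenylphosphine)rhenium(V) nitrate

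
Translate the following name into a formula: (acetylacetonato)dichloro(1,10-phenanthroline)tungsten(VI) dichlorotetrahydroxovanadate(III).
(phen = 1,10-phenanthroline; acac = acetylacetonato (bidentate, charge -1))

[W(acac)Cl2(phen)][VCl2(OH)4]

Cation [W…]: ligand charges -3, W(VI) ⇒ ion charge 3+.
Anion [V…]: ligand charges -6, V(III) ⇒ ion charge 3−.
One 3+ cation balances one 3− anion.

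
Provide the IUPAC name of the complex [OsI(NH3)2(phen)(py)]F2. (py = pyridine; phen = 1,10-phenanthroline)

The 2 fluoride counter-ions carry a total charge of -2, so each complex ion is 2+.
Ligand charges: 1×pyridine (neutral), 1×iodo (-1 each), 1×1,10-phenanthroline (neutral), 2×ammine (neutral); total -1. So Os + (-1) = 2+, giving Os = +3.
Ligands are named alphabetically: ammine before iodo before phenanthroline before pyridine.

diammineiodo(1,10-phenanthroline)(pyridine)osmium(III) fluoride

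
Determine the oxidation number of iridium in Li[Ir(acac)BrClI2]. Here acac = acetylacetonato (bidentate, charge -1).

1 lithium outside the brackets (+1 each) → the complex ion is 1−.
Ligand charges: 1×Br = -1; 1×acac = -1; 1×Cl = -1; 2×I = -2; sum -5.
Ir + (-5) = 1− ⇒ Ir is +4.

+4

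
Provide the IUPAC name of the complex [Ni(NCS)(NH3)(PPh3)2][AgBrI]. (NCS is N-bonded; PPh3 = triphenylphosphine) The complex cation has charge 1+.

The complex cation is given as 1+; its ligand charges sum to -1, so Ni = +2.
A 1:1 salt means the anion carries the equal and opposite charge, 1−.
Anion: ligand charges sum to -2; for the ion to be 1−, Ag = +1.

ammineisothiocyanatobis(triphenylphosphine)nickel(II) bromoiodoargentate(I)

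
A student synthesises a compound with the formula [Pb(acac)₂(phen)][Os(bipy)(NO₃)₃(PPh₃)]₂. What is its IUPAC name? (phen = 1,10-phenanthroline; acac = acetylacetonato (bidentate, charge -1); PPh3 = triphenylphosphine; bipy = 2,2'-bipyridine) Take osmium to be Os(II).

bis(acetylacetonato)(1,10-phenanthroline)lead(IV) (2,2'-bipyridine)trinitrato(triphenylphosphine)osmate(II)

Both ions are complex: the cation is named first with the plain metal name, the anion second with the -ate form; each ion's ligands are alphabetised independently.
Os is given as +2; the anion's ligand charges sum to -3, so the complex anion is 1−.
With 2 anions per cation, the cation must be 2×1 = 2+.
Cation: ligand charges sum to -2; for the ion to be 2+, Pb = +4.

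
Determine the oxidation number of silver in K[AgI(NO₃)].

+1

1 potassium outside the brackets (+1 each) → the complex ion is 1−.
Ligand charges: 1×NO3 = -1; 1×I = -1; sum -2.
Ag + (-2) = 1− ⇒ Ag is +1.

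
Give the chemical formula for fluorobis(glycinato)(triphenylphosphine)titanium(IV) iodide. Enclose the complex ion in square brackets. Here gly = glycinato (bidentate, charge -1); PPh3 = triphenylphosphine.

[TiF(gly)2(PPh3)]I

Ligands: 2 glycinato (gly, -1), 1 triphenylphosphine (PPh3, neutral), 1 fluoro (F, -1). Ligand charge sum = -3.
With Ti in oxidation state +4, the complex ion is [Ti...]^1+.
Charge balance with iodide (-1) requires 1 complex ion per 1 iodide.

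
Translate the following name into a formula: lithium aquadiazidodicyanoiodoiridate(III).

Li2[Ir(CN)2(H2O)I(N3)2]

Ligands: 1 iodo (I, -1), 1 aqua (H2O, neutral), 2 azido (N3, -1), 2 cyano (CN, -1). Ligand charge sum = -5.
With Ir in oxidation state +3, the complex ion is [Ir...]^2−.
Charge balance with lithium (+1) requires 1 complex ion per 2 lithium.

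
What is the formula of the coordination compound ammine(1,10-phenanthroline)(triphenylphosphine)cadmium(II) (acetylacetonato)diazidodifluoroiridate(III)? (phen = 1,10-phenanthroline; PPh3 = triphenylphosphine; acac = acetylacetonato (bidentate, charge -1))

Cation [Cd…]: ligand charges 0, Cd(II) ⇒ ion charge 2+.
Anion [Ir…]: ligand charges -5, Ir(III) ⇒ ion charge 2−.
One 2+ cation balances one 2− anion.

[Cd(NH3)(phen)(PPh3)][Ir(acac)F2(N3)2]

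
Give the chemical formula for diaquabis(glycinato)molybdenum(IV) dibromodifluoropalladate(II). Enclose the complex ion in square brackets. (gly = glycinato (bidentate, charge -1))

Cation [Mo…]: ligand charges -2, Mo(IV) ⇒ ion charge 2+.
Anion [Pd…]: ligand charges -4, Pd(II) ⇒ ion charge 2−.

[Mo(gly)2(H2O)2][PdBr2F2]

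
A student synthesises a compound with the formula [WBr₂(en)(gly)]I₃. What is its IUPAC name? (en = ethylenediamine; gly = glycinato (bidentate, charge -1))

dibromo(ethylenediamine)(glycinato)tungsten(VI) iodide

The 3 iodide counter-ions carry a total charge of -3, so each complex ion is 3+.
Ligand charges: 1×ethylenediamine (neutral), 1×glycinato (-1 each), 2×bromo (-1 each); total -3. So W + (-3) = 3+, giving W = +6.
Ligands are named alphabetically: bromo before ethylenediamine before glycinato.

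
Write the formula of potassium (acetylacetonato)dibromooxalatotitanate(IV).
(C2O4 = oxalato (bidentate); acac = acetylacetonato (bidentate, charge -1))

Ligands: 1 oxalato (C2O4, -2), 1 acetylacetonato (acac, -1), 2 bromo (Br, -1). Ligand charge sum = -5.
With Ti in oxidation state +4, the complex ion is [Ti...]^1−.
Charge balance with potassium (+1) requires 1 complex ion per 1 potassium.

K[Ti(acac)Br2(C2O4)]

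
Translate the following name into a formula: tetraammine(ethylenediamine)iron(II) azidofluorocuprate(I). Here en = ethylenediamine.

Cation [Fe…]: ligand charges 0, Fe(II) ⇒ ion charge 2+.
Anion [Cu…]: ligand charges -2, Cu(I) ⇒ ion charge 1−.
One 2+ cation requires 2 of the 1− anion.

[Fe(en)(NH3)4][CuF(N3)]2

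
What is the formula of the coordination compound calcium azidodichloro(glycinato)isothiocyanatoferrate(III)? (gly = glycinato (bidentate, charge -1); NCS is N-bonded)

Ligands: 1 glycinato (gly, -1), 2 chloro (Cl, -1), 1 azido (N3, -1), 1 isothiocyanato (NCS, -1). Ligand charge sum = -5.
Charge balance with calcium (+2) requires 1 complex ion per 1 calcium.

Ca[FeCl2(gly)(N3)(NCS)]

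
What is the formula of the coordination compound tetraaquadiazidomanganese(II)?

[Mn(H2O)4(N3)2]

Ligands: 2 azido (N3, -1), 4 aqua (H2O, neutral). Ligand charge sum = -2.
With Mn in oxidation state +2, the complex ion is [Mn...].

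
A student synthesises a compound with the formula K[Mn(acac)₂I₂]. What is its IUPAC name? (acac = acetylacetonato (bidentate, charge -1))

potassium bis(acetylacetonato)diiodomanganate(III)

The 1 potassium counter-ion carries a total charge of +1, so each complex ion is 1−.
Ligand charges: 2×acetylacetonato (-1 each), 2×iodo (-1 each); total -4. So Mn + (-4) = 1−, giving Mn = +3.
Ligands are named alphabetically: acetylacetonato before iodo.
The complex ion is anionic, so manganese takes the -ate form manganate(III).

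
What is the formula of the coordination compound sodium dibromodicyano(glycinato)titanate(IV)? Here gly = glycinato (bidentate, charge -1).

Ligands: 2 cyano (CN, -1), 1 glycinato (gly, -1), 2 bromo (Br, -1). Ligand charge sum = -5.
With Ti in oxidation state +4, the complex ion is [Ti...]^1−.
Charge balance with sodium (+1) requires 1 complex ion per 1 sodium.

Na[TiBr2(CN)2(gly)]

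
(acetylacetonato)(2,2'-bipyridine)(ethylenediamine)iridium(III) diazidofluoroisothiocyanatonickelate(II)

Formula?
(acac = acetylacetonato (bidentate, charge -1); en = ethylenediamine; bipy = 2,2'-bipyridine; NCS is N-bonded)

Cation [Ir…]: ligand charges -1, Ir(III) ⇒ ion charge 2+.
Anion [Ni…]: ligand charges -4, Ni(II) ⇒ ion charge 2−.
One 2+ cation balances one 2− anion.

[Ir(acac)(bipy)(en)][NiF(N3)2(NCS)]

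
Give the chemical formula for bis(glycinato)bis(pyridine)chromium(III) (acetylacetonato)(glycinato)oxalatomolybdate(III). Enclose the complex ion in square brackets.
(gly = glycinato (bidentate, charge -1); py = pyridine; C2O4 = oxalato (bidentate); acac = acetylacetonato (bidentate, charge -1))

Cation [Cr…]: ligand charges -2, Cr(III) ⇒ ion charge 1+.
Anion [Mo…]: ligand charges -4, Mo(III) ⇒ ion charge 1−.

[Cr(gly)2(py)2][Mo(acac)(C2O4)(gly)]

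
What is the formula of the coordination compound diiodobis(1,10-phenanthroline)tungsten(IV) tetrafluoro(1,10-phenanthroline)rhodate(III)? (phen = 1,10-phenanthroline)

[WI2(phen)2][RhF4(phen)]2

Cation [W…]: ligand charges -2, W(IV) ⇒ ion charge 2+.
Anion [Rh…]: ligand charges -4, Rh(III) ⇒ ion charge 1−.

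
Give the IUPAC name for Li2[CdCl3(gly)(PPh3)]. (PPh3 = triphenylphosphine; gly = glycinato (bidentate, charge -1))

lithium trichloro(glycinato)(triphenylphosphine)cadmate(II)

The 2 lithium counter-ions carry a total charge of +2, so each complex ion is 2−.
Ligand charges: 1×triphenylphosphine (neutral), 3×chloro (-1 each), 1×glycinato (-1 each); total -4. So Cd + (-4) = 2−, giving Cd = +2.
Ligands are named alphabetically: chloro before glycinato before triphenylphosphine.
The complex ion is anionic, so cadmium takes the -ate form cadmate(II).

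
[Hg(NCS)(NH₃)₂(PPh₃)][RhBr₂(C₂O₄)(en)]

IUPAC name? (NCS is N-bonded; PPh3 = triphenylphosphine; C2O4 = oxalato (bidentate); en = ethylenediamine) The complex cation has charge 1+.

diammineisothiocyanato(triphenylphosphine)mercury(II) dibromo(ethylenediamine)oxalatorhodate(III)

Both ions are complex: the cation is named first with the plain metal name, the anion second with the -ate form; each ion's ligands are alphabetised independently.
The complex cation is given as 1+; its ligand charges sum to -1, so Hg = +2.
A 1:1 salt means the anion carries the equal and opposite charge, 1−.
Anion: ligand charges sum to -4; for the ion to be 1−, Rh = +3.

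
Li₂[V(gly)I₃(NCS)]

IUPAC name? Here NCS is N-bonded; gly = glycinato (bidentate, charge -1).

The 2 lithium counter-ions carry a total charge of +2, so each complex ion is 2−.
Ligand charges: 1×isothiocyanato (-1 each), 3×iodo (-1 each), 1×glycinato (-1 each); total -5. So V + (-5) = 2−, giving V = +3.
Ligands are named alphabetically: glycinato before iodo before isothiocyanato.
The complex ion is anionic, so vanadium takes the -ate form vanadate(III).

lithium (glycinato)triiodoisothiocyanatovanadate(III)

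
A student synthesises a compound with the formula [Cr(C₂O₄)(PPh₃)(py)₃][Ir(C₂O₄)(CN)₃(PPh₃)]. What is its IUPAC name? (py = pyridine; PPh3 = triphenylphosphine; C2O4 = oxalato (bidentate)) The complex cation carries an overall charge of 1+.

oxalatotris(pyridine)(triphenylphosphine)chromium(III) tricyanooxalato(triphenylphosphine)iridate(IV)

Both ions are complex: the cation is named first with the plain metal name, the anion second with the -ate form; each ion's ligands are alphabetised independently.
The complex cation is given as 1+; its ligand charges sum to -2, so Cr = +3.
A 1:1 salt means the anion carries the equal and opposite charge, 1−.
Anion: ligand charges sum to -5; for the ion to be 1−, Ir = +4.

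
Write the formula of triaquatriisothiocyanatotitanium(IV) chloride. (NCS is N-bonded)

[Ti(H2O)3(NCS)3]Cl

Ligands: 3 aqua (H2O, neutral), 3 isothiocyanato (NCS, -1). Ligand charge sum = -3.
Charge balance with chloride (-1) requires 1 complex ion per 1 chloride.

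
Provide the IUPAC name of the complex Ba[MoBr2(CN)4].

barium dibromotetracyanomolybdate(IV)

The 1 barium counter-ion carries a total charge of +2, so each complex ion is 2−.
Ligand charges: 4×cyano (-1 each), 2×bromo (-1 each); total -6. So Mo + (-6) = 2−, giving Mo = +4.
The complex ion is anionic, so molybdenum takes the -ate form molybdate(IV).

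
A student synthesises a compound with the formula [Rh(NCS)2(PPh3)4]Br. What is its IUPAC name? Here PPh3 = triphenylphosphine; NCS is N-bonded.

The 1 bromide counter-ion carries a total charge of -1, so each complex ion is 1+.
Ligand charges: 4×triphenylphosphine (neutral), 2×isothiocyanato (-1 each); total -2. So Rh + (-2) = 1+, giving Rh = +3.
Ligands are named alphabetically: isothiocyanato before triphenylphosphine.

diisothiocyanatotetrakis(triphenylphosphine)rhodium(III) bromide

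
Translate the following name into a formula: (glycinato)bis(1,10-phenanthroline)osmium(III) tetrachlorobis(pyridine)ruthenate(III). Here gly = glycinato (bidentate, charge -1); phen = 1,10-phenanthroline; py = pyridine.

[Os(gly)(phen)2][RuCl4(py)2]2

Cation [Os…]: ligand charges -1, Os(III) ⇒ ion charge 2+.
Anion [Ru…]: ligand charges -4, Ru(III) ⇒ ion charge 1−.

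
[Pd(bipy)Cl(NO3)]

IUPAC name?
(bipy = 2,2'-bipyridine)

(2,2'-bipyridine)chloronitratopalladium(II)

There is no counter-ion, so the complex is neutral overall.
Ligand charges: 1×nitrato (-1 each), 1×2,2'-bipyridine (neutral), 1×chloro (-1 each); total -2. So Pd + (-2) = 0, giving Pd = +2.
Ligands are named alphabetically: bipyridine before chloro before nitrato.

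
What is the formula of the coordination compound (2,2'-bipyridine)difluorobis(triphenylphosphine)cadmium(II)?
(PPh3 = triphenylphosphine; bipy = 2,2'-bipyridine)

Ligands: 2 triphenylphosphine (PPh3, neutral), 1 2,2'-bipyridine (bipy, neutral), 2 fluoro (F, -1). Ligand charge sum = -2.
With Cd in oxidation state +2, the complex ion is [Cd...].

[Cd(bipy)F2(PPh3)2]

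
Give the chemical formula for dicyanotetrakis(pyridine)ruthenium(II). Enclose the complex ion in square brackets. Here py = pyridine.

Ligands: 4 pyridine (py, neutral), 2 cyano (CN, -1). Ligand charge sum = -2.
With Ru in oxidation state +2, the complex ion is [Ru...].

[Ru(CN)2(py)4]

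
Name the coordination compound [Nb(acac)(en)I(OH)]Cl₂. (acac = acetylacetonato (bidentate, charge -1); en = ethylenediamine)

The 2 chloride counter-ions carry a total charge of -2, so each complex ion is 2+.
Ligand charges: 1×iodo (-1 each), 1×acetylacetonato (-1 each), 1×ethylenediamine (neutral), 1×hydroxo (-1 each); total -3. So Nb + (-3) = 2+, giving Nb = +5.
Ligands are named alphabetically: acetylacetonato before ethylenediamine before hydroxo before iodo.

(acetylacetonato)(ethylenediamine)hydroxoiodoniobium(V) chloride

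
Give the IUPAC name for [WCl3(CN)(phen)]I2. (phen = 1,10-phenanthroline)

trichlorocyano(1,10-phenanthroline)tungsten(VI) iodide

The 2 iodide counter-ions carry a total charge of -2, so each complex ion is 2+.
Ligand charges: 1×1,10-phenanthroline (neutral), 1×cyano (-1 each), 3×chloro (-1 each); total -4. So W + (-4) = 2+, giving W = +6.
Ligands are named alphabetically: chloro before cyano before phenanthroline.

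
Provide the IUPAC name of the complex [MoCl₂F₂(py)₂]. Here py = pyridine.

There is no counter-ion, so the complex is neutral overall.
Ligand charges: 2×chloro (-1 each), 2×fluoro (-1 each), 2×pyridine (neutral); total -4. So Mo + (-4) = 0, giving Mo = +4.
Ligands are named alphabetically: chloro before fluoro before pyridine.

dichlorodifluorobis(pyridine)molybdenum(IV)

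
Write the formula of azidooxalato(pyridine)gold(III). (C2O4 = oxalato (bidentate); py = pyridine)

Ligands: 1 oxalato (C2O4, -2), 1 pyridine (py, neutral), 1 azido (N3, -1). Ligand charge sum = -3.
With Au in oxidation state +3, the complex ion is [Au...].

[Au(C2O4)(N3)(py)]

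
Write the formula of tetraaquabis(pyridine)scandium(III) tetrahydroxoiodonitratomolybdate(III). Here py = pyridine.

[Sc(H2O)4(py)2][MoI(NO3)(OH)4]

Cation [Sc…]: ligand charges 0, Sc(III) ⇒ ion charge 3+.
Anion [Mo…]: ligand charges -6, Mo(III) ⇒ ion charge 3−.
One 3+ cation balances one 3− anion.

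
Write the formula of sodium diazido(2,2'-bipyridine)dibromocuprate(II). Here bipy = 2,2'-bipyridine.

Na2[Cu(bipy)Br2(N3)2]

Ligands: 2 azido (N3, -1), 1 2,2'-bipyridine (bipy, neutral), 2 bromo (Br, -1). Ligand charge sum = -4.
With Cu in oxidation state +2, the complex ion is [Cu...]^2−.
Charge balance with sodium (+1) requires 1 complex ion per 2 sodium.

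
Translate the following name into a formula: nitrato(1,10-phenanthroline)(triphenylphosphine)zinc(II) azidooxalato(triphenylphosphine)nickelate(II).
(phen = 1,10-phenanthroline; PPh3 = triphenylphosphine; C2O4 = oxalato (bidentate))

Cation [Zn…]: ligand charges -1, Zn(II) ⇒ ion charge 1+.
Anion [Ni…]: ligand charges -3, Ni(II) ⇒ ion charge 1−.
One 1+ cation balances one 1− anion.

[Zn(NO3)(phen)(PPh3)][Ni(C2O4)(N3)(PPh3)]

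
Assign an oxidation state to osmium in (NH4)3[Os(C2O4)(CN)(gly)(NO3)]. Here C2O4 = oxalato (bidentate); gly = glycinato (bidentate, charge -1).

3 ammonium outside the brackets (+1 each) → the complex ion is 3−.
Ligand charges: 1×C2O4 = -2; 1×NO3 = -1; 1×gly = -1; 1×CN = -1; sum -5.
Os + (-5) = 3− ⇒ Os is +2.

+2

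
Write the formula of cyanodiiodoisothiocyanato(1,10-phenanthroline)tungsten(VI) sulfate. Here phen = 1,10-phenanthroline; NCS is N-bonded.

[W(CN)I2(NCS)(phen)]SO4

Ligands: 1 1,10-phenanthroline (phen, neutral), 2 iodo (I, -1), 1 isothiocyanato (NCS, -1), 1 cyano (CN, -1). Ligand charge sum = -4.
With W in oxidation state +6, the complex ion is [W...]^2+.
Charge balance with sulfate (-2) requires 1 complex ion per 1 sulfate.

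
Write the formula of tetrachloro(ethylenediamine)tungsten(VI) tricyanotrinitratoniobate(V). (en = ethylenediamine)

[WCl4(en)][Nb(CN)3(NO3)3]2

Cation [W…]: ligand charges -4, W(VI) ⇒ ion charge 2+.
Anion [Nb…]: ligand charges -6, Nb(V) ⇒ ion charge 1−.
One 2+ cation requires 2 of the 1− anion.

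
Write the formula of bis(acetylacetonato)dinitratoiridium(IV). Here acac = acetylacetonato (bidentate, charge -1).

[Ir(acac)2(NO3)2]

Ligands: 2 nitrato (NO3, -1), 2 acetylacetonato (acac, -1). Ligand charge sum = -4.
With Ir in oxidation state +4, the complex ion is [Ir...].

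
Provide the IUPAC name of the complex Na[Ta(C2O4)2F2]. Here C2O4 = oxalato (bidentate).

The 1 sodium counter-ion carries a total charge of +1, so each complex ion is 1−.
Ligand charges: 2×oxalato (-2 each), 2×fluoro (-1 each); total -6. So Ta + (-6) = 1−, giving Ta = +5.
The complex ion is anionic, so tantalum takes the -ate form tantalate(V).

sodium difluorodioxalatotantalate(V)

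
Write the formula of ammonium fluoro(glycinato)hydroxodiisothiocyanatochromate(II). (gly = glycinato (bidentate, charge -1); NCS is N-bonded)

Ligands: 1 glycinato (gly, -1), 1 hydroxo (OH, -1), 1 fluoro (F, -1), 2 isothiocyanato (NCS, -1). Ligand charge sum = -5.
Charge balance with ammonium (+1) requires 1 complex ion per 3 ammonium.

(NH4)3[CrF(gly)(NCS)2(OH)]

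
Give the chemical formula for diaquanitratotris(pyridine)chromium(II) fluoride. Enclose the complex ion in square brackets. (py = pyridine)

[Cr(H2O)2(NO3)(py)3]F

Ligands: 2 aqua (H2O, neutral), 1 nitrato (NO3, -1), 3 pyridine (py, neutral). Ligand charge sum = -1.
Charge balance with fluoride (-1) requires 1 complex ion per 1 fluoride.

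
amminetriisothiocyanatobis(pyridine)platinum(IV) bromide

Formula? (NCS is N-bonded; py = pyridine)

Ligands: 1 ammine (NH3, neutral), 3 isothiocyanato (NCS, -1), 2 pyridine (py, neutral). Ligand charge sum = -3.
Charge balance with bromide (-1) requires 1 complex ion per 1 bromide.

[Pt(NCS)3(NH3)(py)2]Br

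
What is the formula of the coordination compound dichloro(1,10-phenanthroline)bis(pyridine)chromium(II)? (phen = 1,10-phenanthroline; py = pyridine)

[CrCl2(phen)(py)2]

Ligands: 1 1,10-phenanthroline (phen, neutral), 2 pyridine (py, neutral), 2 chloro (Cl, -1). Ligand charge sum = -2.
With Cr in oxidation state +2, the complex ion is [Cr...].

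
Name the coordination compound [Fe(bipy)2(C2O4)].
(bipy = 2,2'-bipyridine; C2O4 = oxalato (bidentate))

There is no counter-ion, so the complex is neutral overall.
Ligand charges: 2×2,2'-bipyridine (neutral), 1×oxalato (-2 each); total -2. So Fe + (-2) = 0, giving Fe = +2.
Ligands are named alphabetically: bipyridine before oxalato.

bis(2,2'-bipyridine)oxalatoiron(II)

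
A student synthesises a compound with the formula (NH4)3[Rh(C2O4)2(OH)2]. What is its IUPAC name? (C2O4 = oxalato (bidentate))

ammonium dihydroxodioxalatorhodate(III)

The 3 ammonium counter-ions carry a total charge of +3, so each complex ion is 3−.
Ligand charges: 2×oxalato (-2 each), 2×hydroxo (-1 each); total -6. So Rh + (-6) = 3−, giving Rh = +3.
Ligands are named alphabetically: hydroxo before oxalato.
The complex ion is anionic, so rhodium takes the -ate form rhodate(III).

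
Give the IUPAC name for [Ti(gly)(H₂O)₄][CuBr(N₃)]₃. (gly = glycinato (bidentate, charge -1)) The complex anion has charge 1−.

tetraaqua(glycinato)titanium(IV) azidobromocuprate(I)

Both ions are complex: the cation is named first with the plain metal name, the anion second with the -ate form; each ion's ligands are alphabetised independently.
The complex anion is given as 1−; its ligand charges sum to -2, so Cu = +1.
With 3 anions per cation, the cation must be 3×1 = 3+.
Cation: ligand charges sum to -1; for the ion to be 3+, Ti = +4.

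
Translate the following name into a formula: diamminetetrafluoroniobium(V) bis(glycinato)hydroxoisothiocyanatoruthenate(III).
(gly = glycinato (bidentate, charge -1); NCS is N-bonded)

Cation [Nb…]: ligand charges -4, Nb(V) ⇒ ion charge 1+.
Anion [Ru…]: ligand charges -4, Ru(III) ⇒ ion charge 1−.
One 1+ cation balances one 1− anion.

[NbF4(NH3)2][Ru(gly)2(NCS)(OH)]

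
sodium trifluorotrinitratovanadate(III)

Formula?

Na3[VF3(NO3)3]

Ligands: 3 fluoro (F, -1), 3 nitrato (NO3, -1). Ligand charge sum = -6.
With V in oxidation state +3, the complex ion is [V...]^3−.
Charge balance with sodium (+1) requires 1 complex ion per 3 sodium.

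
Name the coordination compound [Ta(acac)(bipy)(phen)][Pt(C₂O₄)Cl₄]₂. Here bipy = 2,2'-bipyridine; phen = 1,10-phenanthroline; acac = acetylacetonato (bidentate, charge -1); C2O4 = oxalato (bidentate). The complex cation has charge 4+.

(acetylacetonato)(2,2'-bipyridine)(1,10-phenanthroline)tantalum(V) tetrachlorooxalatoplatinate(IV)

Both ions are complex: the cation is named first with the plain metal name, the anion second with the -ate form; each ion's ligands are alphabetised independently.
The complex cation is given as 4+; its ligand charges sum to -1, so Ta = +5.
With 2 anions per cation, each anion must be 4/2 = 2−.
Anion: ligand charges sum to -6; for the ion to be 2−, Pt = +4.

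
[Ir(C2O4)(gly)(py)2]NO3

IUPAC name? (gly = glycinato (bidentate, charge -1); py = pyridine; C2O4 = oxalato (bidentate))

(glycinato)oxalatobis(pyridine)iridium(IV) nitrate

The 1 nitrate counter-ion carries a total charge of -1, so each complex ion is 1+.
Ligand charges: 1×glycinato (-1 each), 2×pyridine (neutral), 1×oxalato (-2 each); total -3. So Ir + (-3) = 1+, giving Ir = +4.
Ligands are named alphabetically: glycinato before oxalato before pyridine.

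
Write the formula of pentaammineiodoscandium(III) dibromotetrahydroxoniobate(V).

Cation [Sc…]: ligand charges -1, Sc(III) ⇒ ion charge 2+.
Anion [Nb…]: ligand charges -6, Nb(V) ⇒ ion charge 1−.
One 2+ cation requires 2 of the 1− anion.

[ScI(NH3)5][NbBr2(OH)4]2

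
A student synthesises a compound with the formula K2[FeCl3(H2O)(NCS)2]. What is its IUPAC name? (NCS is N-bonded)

potassium aquatrichlorodiisothiocyanatoferrate(III)

The 2 potassium counter-ions carry a total charge of +2, so each complex ion is 2−.
Ligand charges: 1×aqua (neutral), 2×isothiocyanato (-1 each), 3×chloro (-1 each); total -5. So Fe + (-5) = 2−, giving Fe = +3.
Ligands are named alphabetically: aqua before chloro before isothiocyanato.
The complex ion is anionic, so iron takes the -ate form ferrate(III).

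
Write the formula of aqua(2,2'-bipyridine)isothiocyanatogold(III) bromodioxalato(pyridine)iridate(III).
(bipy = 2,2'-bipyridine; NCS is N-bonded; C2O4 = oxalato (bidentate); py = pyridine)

Cation [Au…]: ligand charges -1, Au(III) ⇒ ion charge 2+.
Anion [Ir…]: ligand charges -5, Ir(III) ⇒ ion charge 2−.
One 2+ cation balances one 2− anion.

[Au(bipy)(H2O)(NCS)][IrBr(C2O4)2(py)]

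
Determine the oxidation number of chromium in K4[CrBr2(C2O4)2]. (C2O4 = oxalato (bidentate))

+2

4 potassium outside the brackets (+1 each) → the complex ion is 4−.
Ligand charges: 2×Br = -2; 2×C2O4 = -4; sum -6.
Cr + (-6) = 4− ⇒ Cr is +2.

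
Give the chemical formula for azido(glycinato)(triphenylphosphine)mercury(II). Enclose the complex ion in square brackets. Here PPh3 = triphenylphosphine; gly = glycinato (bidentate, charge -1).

Ligands: 1 triphenylphosphine (PPh3, neutral), 1 glycinato (gly, -1), 1 azido (N3, -1). Ligand charge sum = -2.
With Hg in oxidation state +2, the complex ion is [Hg...].

[Hg(gly)(N3)(PPh3)]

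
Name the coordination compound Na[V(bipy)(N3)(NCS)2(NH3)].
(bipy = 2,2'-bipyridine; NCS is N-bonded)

The 1 sodium counter-ion carries a total charge of +1, so each complex ion is 1−.
Ligand charges: 1×2,2'-bipyridine (neutral), 2×isothiocyanato (-1 each), 1×ammine (neutral), 1×azido (-1 each); total -3. So V + (-3) = 1−, giving V = +2.
The complex ion is anionic, so vanadium takes the -ate form vanadate(II).

sodium ammineazido(2,2'-bipyridine)diisothiocyanatovanadate(II)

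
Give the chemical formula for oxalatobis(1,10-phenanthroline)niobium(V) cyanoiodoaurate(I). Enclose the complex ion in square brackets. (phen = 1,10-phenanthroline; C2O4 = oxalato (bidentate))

Cation [Nb…]: ligand charges -2, Nb(V) ⇒ ion charge 3+.
Anion [Au…]: ligand charges -2, Au(I) ⇒ ion charge 1−.

[Nb(C2O4)(phen)2][Au(CN)I]3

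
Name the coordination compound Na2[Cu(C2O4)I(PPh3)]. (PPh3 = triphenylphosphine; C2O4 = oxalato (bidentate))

The 2 sodium counter-ions carry a total charge of +2, so each complex ion is 2−.
Ligand charges: 1×triphenylphosphine (neutral), 1×oxalato (-2 each), 1×iodo (-1 each); total -3. So Cu + (-3) = 2−, giving Cu = +1.
The complex ion is anionic, so copper takes the -ate form cuprate(I).

sodium iodooxalato(triphenylphosphine)cuprate(I)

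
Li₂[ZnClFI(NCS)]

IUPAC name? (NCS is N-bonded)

The 2 lithium counter-ions carry a total charge of +2, so each complex ion is 2−.
Ligand charges: 1×fluoro (-1 each), 1×isothiocyanato (-1 each), 1×chloro (-1 each), 1×iodo (-1 each); total -4. So Zn + (-4) = 2−, giving Zn = +2.
Ligands are named alphabetically: chloro before fluoro before iodo before isothiocyanato.
The complex ion is anionic, so zinc takes the -ate form zincate(II).

lithium chlorofluoroiodoisothiocyanatozincate(II)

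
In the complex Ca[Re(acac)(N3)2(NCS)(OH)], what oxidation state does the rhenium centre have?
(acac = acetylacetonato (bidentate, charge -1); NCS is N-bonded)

1 calcium outside the brackets (+2 each) → the complex ion is 2−.
Ligand charges: 1×acac = -1; 2×N3 = -2; 1×OH = -1; 1×NCS = -1; sum -5.
Re + (-5) = 2− ⇒ Re is +3.

+3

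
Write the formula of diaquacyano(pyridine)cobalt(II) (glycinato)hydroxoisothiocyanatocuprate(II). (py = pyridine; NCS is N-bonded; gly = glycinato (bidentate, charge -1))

[Co(CN)(H2O)2(py)][Cu(gly)(NCS)(OH)]

Cation [Co…]: ligand charges -1, Co(II) ⇒ ion charge 1+.
Anion [Cu…]: ligand charges -3, Cu(II) ⇒ ion charge 1−.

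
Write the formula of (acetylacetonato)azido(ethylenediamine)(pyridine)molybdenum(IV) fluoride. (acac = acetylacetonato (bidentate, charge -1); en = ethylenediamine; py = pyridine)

Ligands: 1 azido (N3, -1), 1 acetylacetonato (acac, -1), 1 ethylenediamine (en, neutral), 1 pyridine (py, neutral). Ligand charge sum = -2.
With Mo in oxidation state +4, the complex ion is [Mo...]^2+.
Charge balance with fluoride (-1) requires 1 complex ion per 2 fluoride.

[Mo(acac)(en)(N3)(py)]F2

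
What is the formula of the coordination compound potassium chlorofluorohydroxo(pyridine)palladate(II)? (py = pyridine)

Ligands: 1 hydroxo (OH, -1), 1 chloro (Cl, -1), 1 fluoro (F, -1), 1 pyridine (py, neutral). Ligand charge sum = -3.
With Pd in oxidation state +2, the complex ion is [Pd...]^1−.
Charge balance with potassium (+1) requires 1 complex ion per 1 potassium.

K[PdClF(OH)(py)]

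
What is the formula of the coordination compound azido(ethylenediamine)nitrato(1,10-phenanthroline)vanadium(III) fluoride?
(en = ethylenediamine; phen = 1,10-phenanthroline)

Ligands: 1 nitrato (NO3, -1), 1 ethylenediamine (en, neutral), 1 1,10-phenanthroline (phen, neutral), 1 azido (N3, -1). Ligand charge sum = -2.
Charge balance with fluoride (-1) requires 1 complex ion per 1 fluoride.

[V(en)(N3)(NO3)(phen)]F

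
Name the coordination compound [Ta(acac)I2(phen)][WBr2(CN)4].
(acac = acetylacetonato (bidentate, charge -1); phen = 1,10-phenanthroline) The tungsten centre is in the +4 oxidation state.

(acetylacetonato)diiodo(1,10-phenanthroline)tantalum(V) dibromotetracyanotungstate(IV)

Both ions are complex: the cation is named first with the plain metal name, the anion second with the -ate form; each ion's ligands are alphabetised independently.
W is given as +4; the anion's ligand charges sum to -6, so the complex anion is 2−.
A 1:1 salt means the cation carries the equal and opposite charge, 2+.
Cation: ligand charges sum to -3; for the ion to be 2+, Ta = +5.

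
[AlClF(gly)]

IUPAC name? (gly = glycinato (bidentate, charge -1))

chlorofluoro(glycinato)aluminium(III)

There is no counter-ion, so the complex is neutral overall.
Ligand charges: 1×fluoro (-1 each), 1×glycinato (-1 each), 1×chloro (-1 each); total -3. So Al + (-3) = 0, giving Al = +3.
Ligands are named alphabetically: chloro before fluoro before glycinato.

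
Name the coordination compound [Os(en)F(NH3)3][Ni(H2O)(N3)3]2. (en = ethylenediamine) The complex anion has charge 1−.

triammine(ethylenediamine)fluoroosmium(III) aquatriazidonickelate(II)

The complex anion is given as 1−; its ligand charges sum to -3, so Ni = +2.
With 2 anions per cation, the cation must be 2×1 = 2+.
Cation: ligand charges sum to -1; for the ion to be 2+, Os = +3.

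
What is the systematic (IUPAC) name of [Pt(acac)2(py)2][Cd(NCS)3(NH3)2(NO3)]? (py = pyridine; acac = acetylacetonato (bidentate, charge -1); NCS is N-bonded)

Cadmium is always +2 in its complexes; the anion's ligand charges sum to -4, so the complex anion is 2−.
A 1:1 salt means the cation carries the equal and opposite charge, 2+.
Cation: ligand charges sum to -2; for the ion to be 2+, Pt = +4.

bis(acetylacetonato)bis(pyridine)platinum(IV) diamminetriisothiocyanatonitratocadmate(II)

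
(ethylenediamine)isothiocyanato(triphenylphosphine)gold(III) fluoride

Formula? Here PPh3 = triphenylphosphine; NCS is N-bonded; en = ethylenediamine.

[Au(en)(NCS)(PPh3)]F2

Ligands: 1 triphenylphosphine (PPh3, neutral), 1 isothiocyanato (NCS, -1), 1 ethylenediamine (en, neutral). Ligand charge sum = -1.
Charge balance with fluoride (-1) requires 1 complex ion per 2 fluoride.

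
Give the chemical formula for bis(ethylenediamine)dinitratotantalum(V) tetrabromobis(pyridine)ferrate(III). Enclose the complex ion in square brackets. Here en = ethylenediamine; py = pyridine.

Cation [Ta…]: ligand charges -2, Ta(V) ⇒ ion charge 3+.
Anion [Fe…]: ligand charges -4, Fe(III) ⇒ ion charge 1−.

[Ta(en)2(NO3)2][FeBr4(py)2]3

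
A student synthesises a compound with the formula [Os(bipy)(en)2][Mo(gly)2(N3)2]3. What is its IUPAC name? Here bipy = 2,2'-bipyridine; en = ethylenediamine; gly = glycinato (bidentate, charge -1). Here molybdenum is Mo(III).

(2,2'-bipyridine)bis(ethylenediamine)osmium(III) diazidobis(glycinato)molybdate(III)

Mo is given as +3; the anion's ligand charges sum to -4, so the complex anion is 1−.
With 3 anions per cation, the cation must be 3×1 = 3+.
Cation: ligand charges sum to 0; for the ion to be 3+, Os = +3.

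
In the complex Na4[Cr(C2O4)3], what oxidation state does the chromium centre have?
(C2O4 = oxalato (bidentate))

+2

4 sodium outside the brackets (+1 each) → the complex ion is 4−.
Ligand charges: 3×C2O4 = -6; sum -6.
Cr + (-6) = 4− ⇒ Cr is +2.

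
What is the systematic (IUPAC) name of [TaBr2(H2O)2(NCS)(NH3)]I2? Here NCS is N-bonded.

amminediaquadibromoisothiocyanatotantalum(V) iodide

The 2 iodide counter-ions carry a total charge of -2, so each complex ion is 2+.
Ligand charges: 2×bromo (-1 each), 1×isothiocyanato (-1 each), 2×aqua (neutral), 1×ammine (neutral); total -3. So Ta + (-3) = 2+, giving Ta = +5.
Ligands are named alphabetically: ammine before aqua before bromo before isothiocyanato.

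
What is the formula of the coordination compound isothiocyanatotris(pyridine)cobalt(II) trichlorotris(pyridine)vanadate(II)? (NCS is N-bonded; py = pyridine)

Cation [Co…]: ligand charges -1, Co(II) ⇒ ion charge 1+.
Anion [V…]: ligand charges -3, V(II) ⇒ ion charge 1−.

[Co(NCS)(py)3][VCl3(py)3]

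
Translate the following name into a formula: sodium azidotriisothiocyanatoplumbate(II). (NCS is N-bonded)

Na2[Pb(N3)(NCS)3]

Ligands: 1 azido (N3, -1), 3 isothiocyanato (NCS, -1). Ligand charge sum = -4.
With Pb in oxidation state +2, the complex ion is [Pb...]^2−.
Charge balance with sodium (+1) requires 1 complex ion per 2 sodium.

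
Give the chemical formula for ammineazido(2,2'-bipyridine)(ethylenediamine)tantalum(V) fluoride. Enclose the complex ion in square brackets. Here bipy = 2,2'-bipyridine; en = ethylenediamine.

Ligands: 1 ammine (NH3, neutral), 1 2,2'-bipyridine (bipy, neutral), 1 azido (N3, -1), 1 ethylenediamine (en, neutral). Ligand charge sum = -1.
With Ta in oxidation state +5, the complex ion is [Ta...]^4+.
Charge balance with fluoride (-1) requires 1 complex ion per 4 fluoride.

[Ta(bipy)(en)(N3)(NH3)]F4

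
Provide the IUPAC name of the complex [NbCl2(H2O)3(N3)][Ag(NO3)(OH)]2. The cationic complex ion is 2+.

triaquaazidodichloroniobium(V) hydroxonitratoargentate(I)

Both ions are complex: the cation is named first with the plain metal name, the anion second with the -ate form; each ion's ligands are alphabetised independently.
The complex cation is given as 2+; its ligand charges sum to -3, so Nb = +5.
With 2 anions per cation, each anion must be 2/2 = 1−.
Anion: ligand charges sum to -2; for the ion to be 1−, Ag = +1.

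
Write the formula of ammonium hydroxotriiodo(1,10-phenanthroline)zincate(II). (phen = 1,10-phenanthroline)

(NH4)2[ZnI3(OH)(phen)]

Ligands: 1 hydroxo (OH, -1), 1 1,10-phenanthroline (phen, neutral), 3 iodo (I, -1). Ligand charge sum = -4.
With Zn in oxidation state +2, the complex ion is [Zn...]^2−.
Charge balance with ammonium (+1) requires 1 complex ion per 2 ammonium.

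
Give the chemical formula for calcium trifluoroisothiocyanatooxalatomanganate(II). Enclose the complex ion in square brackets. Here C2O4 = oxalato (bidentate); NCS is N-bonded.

Ligands: 3 fluoro (F, -1), 1 oxalato (C2O4, -2), 1 isothiocyanato (NCS, -1). Ligand charge sum = -6.
With Mn in oxidation state +2, the complex ion is [Mn...]^4−.
Charge balance with calcium (+2) requires 1 complex ion per 2 calcium.

Ca2[Mn(C2O4)F3(NCS)]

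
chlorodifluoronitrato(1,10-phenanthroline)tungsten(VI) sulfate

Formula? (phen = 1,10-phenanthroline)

Ligands: 1 nitrato (NO3, -1), 1 chloro (Cl, -1), 1 1,10-phenanthroline (phen, neutral), 2 fluoro (F, -1). Ligand charge sum = -4.
With W in oxidation state +6, the complex ion is [W...]^2+.
Charge balance with sulfate (-2) requires 1 complex ion per 1 sulfate.

[WClF2(NO3)(phen)]SO4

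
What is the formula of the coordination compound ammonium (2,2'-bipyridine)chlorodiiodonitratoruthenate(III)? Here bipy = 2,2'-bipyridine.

NH4[Ru(bipy)ClI2(NO3)]

Ligands: 2 iodo (I, -1), 1 chloro (Cl, -1), 1 2,2'-bipyridine (bipy, neutral), 1 nitrato (NO3, -1). Ligand charge sum = -4.
Charge balance with ammonium (+1) requires 1 complex ion per 1 ammonium.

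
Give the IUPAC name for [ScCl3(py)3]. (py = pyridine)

There is no counter-ion, so the complex is neutral overall.
Ligand charges: 3×chloro (-1 each), 3×pyridine (neutral); total -3. So Sc + (-3) = 0, giving Sc = +3.
Ligands are named alphabetically: chloro before pyridine.

trichlorotris(pyridine)scandium(III)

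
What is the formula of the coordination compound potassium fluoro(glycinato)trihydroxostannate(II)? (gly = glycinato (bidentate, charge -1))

Ligands: 1 glycinato (gly, -1), 1 fluoro (F, -1), 3 hydroxo (OH, -1). Ligand charge sum = -5.
With Sn in oxidation state +2, the complex ion is [Sn...]^3−.
Charge balance with potassium (+1) requires 1 complex ion per 3 potassium.

K3[SnF(gly)(OH)3]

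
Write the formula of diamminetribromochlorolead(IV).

Ligands: 1 chloro (Cl, -1), 2 ammine (NH3, neutral), 3 bromo (Br, -1). Ligand charge sum = -4.
With Pb in oxidation state +4, the complex ion is [Pb...].

[PbBr3Cl(NH3)2]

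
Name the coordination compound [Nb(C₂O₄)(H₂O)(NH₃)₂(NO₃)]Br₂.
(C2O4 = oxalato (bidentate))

diammineaquanitratooxalatoniobium(V) bromide

The 2 bromide counter-ions carry a total charge of -2, so each complex ion is 2+.
Ligand charges: 1×aqua (neutral), 1×oxalato (-2 each), 2×ammine (neutral), 1×nitrato (-1 each); total -3. So Nb + (-3) = 2+, giving Nb = +5.
Ligands are named alphabetically: ammine before aqua before nitrato before oxalato.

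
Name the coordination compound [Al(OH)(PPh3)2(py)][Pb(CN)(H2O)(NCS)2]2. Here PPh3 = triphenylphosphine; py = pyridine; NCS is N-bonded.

hydroxo(pyridine)bis(triphenylphosphine)aluminium(III) aquacyanodiisothiocyanatoplumbate(II)

Both ions are complex: the cation is named first with the plain metal name, the anion second with the -ate form; each ion's ligands are alphabetised independently.
Aluminium is always +3 in its complexes; the cation's ligand charges sum to -1, so the complex cation is 2+.
With 2 anions per cation, each anion must be 2/2 = 1−.
Anion: ligand charges sum to -3; for the ion to be 1−, Pb = +2.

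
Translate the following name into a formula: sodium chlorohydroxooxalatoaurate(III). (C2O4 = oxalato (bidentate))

Na[Au(C2O4)Cl(OH)]

Ligands: 1 chloro (Cl, -1), 1 hydroxo (OH, -1), 1 oxalato (C2O4, -2). Ligand charge sum = -4.
Charge balance with sodium (+1) requires 1 complex ion per 1 sodium.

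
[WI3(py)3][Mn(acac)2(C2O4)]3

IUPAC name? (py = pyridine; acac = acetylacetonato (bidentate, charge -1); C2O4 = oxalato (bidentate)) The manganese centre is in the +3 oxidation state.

Both ions are complex: the cation is named first with the plain metal name, the anion second with the -ate form; each ion's ligands are alphabetised independently.
Mn is given as +3; the anion's ligand charges sum to -4, so the complex anion is 1−.
With 3 anions per cation, the cation must be 3×1 = 3+.
Cation: ligand charges sum to -3; for the ion to be 3+, W = +6.

triiodotris(pyridine)tungsten(VI) bis(acetylacetonato)oxalatomanganate(III)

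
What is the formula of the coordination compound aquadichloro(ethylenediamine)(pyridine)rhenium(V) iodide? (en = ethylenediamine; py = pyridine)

Ligands: 1 ethylenediamine (en, neutral), 1 aqua (H2O, neutral), 2 chloro (Cl, -1), 1 pyridine (py, neutral). Ligand charge sum = -2.
With Re in oxidation state +5, the complex ion is [Re...]^3+.
Charge balance with iodide (-1) requires 1 complex ion per 3 iodide.

[ReCl2(en)(H2O)(py)]I3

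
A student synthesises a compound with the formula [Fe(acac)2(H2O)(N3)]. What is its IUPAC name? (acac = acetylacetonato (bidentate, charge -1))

There is no counter-ion, so the complex is neutral overall.
Ligand charges: 1×aqua (neutral), 1×azido (-1 each), 2×acetylacetonato (-1 each); total -3. So Fe + (-3) = 0, giving Fe = +3.
Ligands are named alphabetically: acetylacetonato before aqua before azido.

bis(acetylacetonato)aquaazidoiron(III)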